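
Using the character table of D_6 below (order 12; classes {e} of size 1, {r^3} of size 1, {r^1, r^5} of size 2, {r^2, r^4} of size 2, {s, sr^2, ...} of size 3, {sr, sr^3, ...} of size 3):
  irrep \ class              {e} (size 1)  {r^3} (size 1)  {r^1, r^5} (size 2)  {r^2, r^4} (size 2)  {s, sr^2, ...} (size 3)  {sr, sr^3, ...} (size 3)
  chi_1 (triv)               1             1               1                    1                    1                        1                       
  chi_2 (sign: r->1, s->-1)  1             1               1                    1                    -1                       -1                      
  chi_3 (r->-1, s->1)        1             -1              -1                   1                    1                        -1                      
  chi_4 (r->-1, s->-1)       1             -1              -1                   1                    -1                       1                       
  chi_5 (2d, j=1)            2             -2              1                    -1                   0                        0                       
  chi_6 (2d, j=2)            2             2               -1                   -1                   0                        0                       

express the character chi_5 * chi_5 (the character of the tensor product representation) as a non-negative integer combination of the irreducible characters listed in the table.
chi_5 tensor chi_5 = chi_1 + chi_2 + chi_6 (all other irreducibles have multiplicity 0).

Derivation: The character of a tensor product is the pointwise product (chi_5 * chi_5)(C) = chi_5(C) * chi_5(C):
  {e}: (2)*(2), {r^3}: (-2)*(-2), {r^1, r^5}: (1)*(1), {r^2, r^4}: (-1)*(-1), {s, sr^2, ...}: (0)*(0), {sr, sr^3, ...}: (0)*(0)
so (chi_5 * chi_5) takes values
  {e} -> 4, {r^3} -> 4, {r^1, r^5} -> 1, {r^2, r^4} -> 1, {s, sr^2, ...} -> 0, {sr, sr^3, ...} -> 0.
Now take the inner product of this character with each irreducible chi from the table, <chi_5*chi_5, chi> = (1/12) sum_C |C| (chi_5*chi_5)(C) conj(chi(C)):
  <chi_5*chi_5, chi_1> = (1/12)[1*(4)*conj(1) + 1*(4)*conj(1) + 2*(1)*conj(1) + 2*(1)*conj(1) + 3*(0)*conj(1) + 3*(0)*conj(1)]
      = (1/12)[(4) + (4) + (2) + (2) + (0) + (0)] = 12/12 = 1
  <chi_5*chi_5, chi_2> = (1/12)[1*(4)*conj(1) + 1*(4)*conj(1) + 2*(1)*conj(1) + 2*(1)*conj(1) + 3*(0)*conj(-1) + 3*(0)*conj(-1)]
      = (1/12)[(4) + (4) + (2) + (2) + (0) + (0)] = 12/12 = 1
  <chi_5*chi_5, chi_3> = (1/12)[1*(4)*conj(1) + 1*(4)*conj(-1) + 2*(1)*conj(-1) + 2*(1)*conj(1) + 3*(0)*conj(1) + 3*(0)*conj(-1)]
      = (1/12)[(4) + (-4) + (-2) + (2) + (0) + (0)] = 0/12 = 0
  <chi_5*chi_5, chi_4> = (1/12)[1*(4)*conj(1) + 1*(4)*conj(-1) + 2*(1)*conj(-1) + 2*(1)*conj(1) + 3*(0)*conj(-1) + 3*(0)*conj(1)]
      = (1/12)[(4) + (-4) + (-2) + (2) + (0) + (0)] = 0/12 = 0
  <chi_5*chi_5, chi_5> = (1/12)[1*(4)*conj(2) + 1*(4)*conj(-2) + 2*(1)*conj(1) + 2*(1)*conj(-1) + 3*(0)*conj(0) + 3*(0)*conj(0)]
      = (1/12)[(8) + (-8) + (2) + (-2) + (0) + (0)] = 0/12 = 0
  <chi_5*chi_5, chi_6> = (1/12)[1*(4)*conj(2) + 1*(4)*conj(2) + 2*(1)*conj(-1) + 2*(1)*conj(-1) + 3*(0)*conj(0) + 3*(0)*conj(0)]
      = (1/12)[(8) + (8) + (-2) + (-2) + (0) + (0)] = 12/12 = 1
Hence the multiplicities are chi_1: 1, chi_2: 1, chi_6: 1. Dimension check: dim(chi_5)*dim(chi_5) = 2*2 = 4 and sum (mult * dim) = 1*1 + 1*1 + 1*2 = 4.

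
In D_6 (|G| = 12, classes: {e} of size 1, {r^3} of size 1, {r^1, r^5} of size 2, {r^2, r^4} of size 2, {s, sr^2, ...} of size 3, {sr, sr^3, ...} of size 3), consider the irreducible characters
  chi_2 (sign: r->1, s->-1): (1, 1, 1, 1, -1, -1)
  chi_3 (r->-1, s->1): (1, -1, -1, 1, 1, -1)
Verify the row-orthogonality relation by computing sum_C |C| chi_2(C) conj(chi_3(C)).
Sum = 0; so <chi_2, chi_3> = 0 (distinct irreducibles are orthogonal).

Argument: Compute term by term over conjugacy classes (|C| * chi_2(C) * conj(chi_3(C))):
  1*(1)*conj(1) + 1*(1)*conj(-1) + 2*(1)*conj(-1) + 2*(1)*conj(1) + 3*(-1)*conj(1) + 3*(-1)*conj(-1)
  = (1) + (-1) + (-2) + (2) + (-3) + (3)
  = 0.
Dividing by |G| = 12 gives 0/12 = 0, matching the row-orthogonality relation <chi_2, chi_3> = [chi_2 = chi_3].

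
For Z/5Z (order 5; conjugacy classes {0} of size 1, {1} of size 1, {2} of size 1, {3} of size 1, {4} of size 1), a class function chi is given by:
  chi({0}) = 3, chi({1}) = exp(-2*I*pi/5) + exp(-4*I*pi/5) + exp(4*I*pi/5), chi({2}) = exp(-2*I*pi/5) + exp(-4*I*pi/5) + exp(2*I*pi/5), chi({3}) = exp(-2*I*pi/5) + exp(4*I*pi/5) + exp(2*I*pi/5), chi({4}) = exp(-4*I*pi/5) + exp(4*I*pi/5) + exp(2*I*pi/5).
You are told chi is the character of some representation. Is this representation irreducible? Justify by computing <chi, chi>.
Not irreducible (reducible): <chi, chi> = 3 > 1.

Details: <chi, chi> = (1/|G|) sum_C |C| * |chi(C)|^2 = (1/5)[1*|3|^2 + 1*|exp(-2*I*pi/5) + exp(-4*I*pi/5) + exp(4*I*pi/5)|^2 + 1*|exp(-2*I*pi/5) + exp(-4*I*pi/5) + exp(2*I*pi/5)|^2 + 1*|exp(-2*I*pi/5) + exp(4*I*pi/5) + exp(2*I*pi/5)|^2 + 1*|exp(-4*I*pi/5) + exp(4*I*pi/5) + exp(2*I*pi/5)|^2]
  = (1/5)[(9) + (3 + 2*exp(-2*I*pi/5) + exp(-4*I*pi/5) + exp(4*I*pi/5) + 2*exp(2*I*pi/5)) + (3 + 2*exp(-4*I*pi/5) + exp(-2*I*pi/5) + exp(2*I*pi/5) + 2*exp(4*I*pi/5)) + (3 + 2*exp(-4*I*pi/5) + exp(-2*I*pi/5) + exp(2*I*pi/5) + 2*exp(4*I*pi/5)) + (3 + 2*exp(-2*I*pi/5) + exp(-4*I*pi/5) + exp(4*I*pi/5) + 2*exp(2*I*pi/5))] = 15/5 = 3.
(Exp terms are combined using exp(i*s)*conj(exp(i*t)) = exp(i*(s-t)), and sums of them are collapsed using the identity that for every m > 1 the m distinct m-th roots of unity sum to 0, e.g. 1 + exp(2*I*pi/3) + exp(-2*I*pi/3) = 0.)
A character is irreducible iff <chi, chi> = 1, so this representation is reducible.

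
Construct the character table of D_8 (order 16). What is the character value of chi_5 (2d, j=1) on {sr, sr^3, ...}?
Conjugacy classes: {e} of size 1, {r^4} of size 1, {r^1, r^7} of size 2, {r^2, r^6} of size 2, {r^3, r^5} of size 2, {s, sr^2, ...} of size 4, {sr, sr^3, ...} of size 4.
Character table:
  irrep \ class              {e} (size 1)  {r^4} (size 1)  {r^1, r^7} (size 2)  {r^2, r^6} (size 2)  {r^3, r^5} (size 2)  {s, sr^2, ...} (size 4)  {sr, sr^3, ...} (size 4)
  chi_1 (triv)               1             1               1                    1                    1                    1                        1                       
  chi_2 (sign: r->1, s->-1)  1             1               1                    1                    1                    -1                       -1                      
  chi_3 (r->-1, s->1)        1             1               -1                   1                    -1                   1                        -1                      
  chi_4 (r->-1, s->-1)       1             1               -1                   1                    -1                   -1                       1                       
  chi_5 (2d, j=1)            2             -2              sqrt(2)              0                    -sqrt(2)             0                        0                       
  chi_6 (2d, j=2)            2             2               0                    -2                   0                    0                        0                       
  chi_7 (2d, j=3)            2             -2              -sqrt(2)             0                    sqrt(2)              0                        0                       

Spot check: chi_5 (2d, j=1) on {sr, sr^3, ...} = 0.

Argument: D_8 has order 2*8 = 16 with 7 conjugacy classes, hence 7 irreducibles. Sum of squared dims 1 + 1 + 1 + 1 + 4 + 4 + 4 = 16 = |G|. Linear characters come from the abelianisation; the 2-dimensional irreps have character r^k -> 2*cos(2*pi*j*k/8), reflections -> 0.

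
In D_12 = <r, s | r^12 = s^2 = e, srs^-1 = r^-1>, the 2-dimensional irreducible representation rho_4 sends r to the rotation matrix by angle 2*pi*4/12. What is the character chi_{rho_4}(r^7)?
chi_{rho_4}(r^7) = 2*cos(2*pi*4*7/12) = -1

Argument: rho_4(r^7) is rotation by angle 2*pi*4*7/12, whose trace is 2*cos(2*pi*4*7/12) = -1.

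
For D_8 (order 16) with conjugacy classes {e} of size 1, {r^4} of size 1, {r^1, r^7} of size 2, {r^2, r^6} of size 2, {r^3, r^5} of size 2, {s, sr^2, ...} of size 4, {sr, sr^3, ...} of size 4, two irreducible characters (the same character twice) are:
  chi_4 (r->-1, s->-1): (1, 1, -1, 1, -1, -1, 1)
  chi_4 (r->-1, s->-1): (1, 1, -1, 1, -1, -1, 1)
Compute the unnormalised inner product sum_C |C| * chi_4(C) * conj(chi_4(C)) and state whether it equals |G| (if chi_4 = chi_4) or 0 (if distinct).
Sum = 16 = |G| = 16; so <chi_4, chi_4> = 1 (norm-1 confirms irreducibility).

Why: Compute term by term over conjugacy classes (|C| * chi_4(C) * conj(chi_4(C))):
  1*(1)*conj(1) + 1*(1)*conj(1) + 2*(-1)*conj(-1) + 2*(1)*conj(1) + 2*(-1)*conj(-1) + 4*(-1)*conj(-1) + 4*(1)*conj(1)
  = (1) + (1) + (2) + (2) + (2) + (4) + (4)
  = 16.
Dividing by |G| = 16 gives 16/16 = 1, matching the row-orthogonality relation <chi_4, chi_4> = [chi_4 = chi_4].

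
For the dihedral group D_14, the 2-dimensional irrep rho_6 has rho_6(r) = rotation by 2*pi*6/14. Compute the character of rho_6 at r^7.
chi_{rho_6}(r^7) = 2*cos(2*pi*6*7/14) = 2

Solution. rho_6(r^7) is rotation by angle 2*pi*6*7/14, whose trace is 2*cos(2*pi*6*7/14) = 2.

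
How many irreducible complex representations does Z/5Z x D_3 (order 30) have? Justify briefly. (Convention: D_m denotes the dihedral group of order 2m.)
15

Why: The number of irreducible complex representations of a finite group equals its number of conjugacy classes. For a direct product, #classes(G x H) = #classes(G) * #classes(H). Z/5Z has 5 classes (abelian), D_3 has 3 classes, so 5 * 3 = 15, so Z/5Z x D_3 (order 30) has exactly 15 irreducible complex representations.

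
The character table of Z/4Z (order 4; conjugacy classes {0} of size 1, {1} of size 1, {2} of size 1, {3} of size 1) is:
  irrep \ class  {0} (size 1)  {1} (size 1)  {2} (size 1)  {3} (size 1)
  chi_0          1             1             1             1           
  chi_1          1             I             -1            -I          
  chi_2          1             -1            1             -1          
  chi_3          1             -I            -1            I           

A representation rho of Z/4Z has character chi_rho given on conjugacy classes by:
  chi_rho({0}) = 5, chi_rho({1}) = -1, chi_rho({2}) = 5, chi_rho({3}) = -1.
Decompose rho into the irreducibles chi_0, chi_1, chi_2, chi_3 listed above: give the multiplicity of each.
Multiplicities: chi_0: 2, chi_1: 0, chi_2: 3, chi_3: 0.

Solution. Use <chi_rho, chi> = (1/|G|) sum_C |C| * chi_rho(C) * conj(chi(C)) with |G| = 4 for each irreducible chi in the table:
  <chi_rho, chi_0> = (1/4)[1*(5)*conj(1) + 1*(-1)*conj(1) + 1*(5)*conj(1) + 1*(-1)*conj(1)]
      = (1/4)[(5) + (-1) + (5) + (-1)] = 8/4 = 2
  <chi_rho, chi_1> = (1/4)[1*(5)*conj(1) + 1*(-1)*conj(I) + 1*(5)*conj(-1) + 1*(-1)*conj(-I)]
      = (1/4)[(5) + (I) + (-5) + (-I)] = 0/4 = 0
  <chi_rho, chi_2> = (1/4)[1*(5)*conj(1) + 1*(-1)*conj(-1) + 1*(5)*conj(1) + 1*(-1)*conj(-1)]
      = (1/4)[(5) + (1) + (5) + (1)] = 12/4 = 3
  <chi_rho, chi_3> = (1/4)[1*(5)*conj(1) + 1*(-1)*conj(-I) + 1*(5)*conj(-1) + 1*(-1)*conj(I)]
      = (1/4)[(5) + (-I) + (-5) + (I)] = 0/4 = 0
(Exp terms are combined using exp(i*s)*conj(exp(i*t)) = exp(i*(s-t)), and sums of them are collapsed using the identity that for every m > 1 the m distinct m-th roots of unity sum to 0, e.g. 1 + exp(2*I*pi/3) + exp(-2*I*pi/3) = 0.)
Dimension check: dim(rho) = sum (mult * dim) = 2*1 + 0*1 + 3*1 + 0*1 = 5 = chi_rho(e) = 5.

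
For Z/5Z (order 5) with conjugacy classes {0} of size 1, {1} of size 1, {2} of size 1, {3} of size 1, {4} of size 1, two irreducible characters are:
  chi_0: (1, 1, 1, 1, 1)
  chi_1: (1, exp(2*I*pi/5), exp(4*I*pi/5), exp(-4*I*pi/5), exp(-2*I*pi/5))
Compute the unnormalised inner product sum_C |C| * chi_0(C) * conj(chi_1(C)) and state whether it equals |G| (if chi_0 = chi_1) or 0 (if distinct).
Sum = 0; so <chi_0, chi_1> = 0 (distinct irreducibles are orthogonal).

Why: Compute term by term over conjugacy classes (|C| * chi_0(C) * conj(chi_1(C))):
  1*(1)*conj(1) + 1*(1)*conj(exp(2*I*pi/5)) + 1*(1)*conj(exp(4*I*pi/5)) + 1*(1)*conj(exp(-4*I*pi/5)) + 1*(1)*conj(exp(-2*I*pi/5))
  = (1) + (exp(-2*I*pi/5)) + (exp(-4*I*pi/5)) + (exp(4*I*pi/5)) + (exp(2*I*pi/5))
  = 0.
(Exp terms are combined using exp(i*s)*conj(exp(i*t)) = exp(i*(s-t)), and sums of them are collapsed using the identity that for every m > 1 the m distinct m-th roots of unity sum to 0, e.g. 1 + exp(2*I*pi/3) + exp(-2*I*pi/3) = 0.)
Dividing by |G| = 5 gives 0/5 = 0, matching the row-orthogonality relation <chi_0, chi_1> = [chi_0 = chi_1].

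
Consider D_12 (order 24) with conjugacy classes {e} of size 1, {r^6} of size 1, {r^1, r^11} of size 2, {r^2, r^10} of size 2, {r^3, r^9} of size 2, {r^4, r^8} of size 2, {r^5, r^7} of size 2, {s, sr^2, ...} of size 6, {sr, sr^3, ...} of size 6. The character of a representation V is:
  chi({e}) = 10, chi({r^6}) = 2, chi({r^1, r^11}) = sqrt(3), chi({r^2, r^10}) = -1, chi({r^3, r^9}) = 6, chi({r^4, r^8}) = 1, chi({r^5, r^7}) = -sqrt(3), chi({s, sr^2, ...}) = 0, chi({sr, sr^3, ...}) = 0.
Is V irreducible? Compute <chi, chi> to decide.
Not irreducible (reducible): <chi, chi> = 8 > 1.

Why: <chi, chi> = (1/|G|) sum_C |C| * |chi(C)|^2 = (1/24)[1*|10|^2 + 1*|2|^2 + 2*|sqrt(3)|^2 + 2*|-1|^2 + 2*|6|^2 + 2*|1|^2 + 2*|-sqrt(3)|^2 + 6*|0|^2 + 6*|0|^2]
  = (1/24)[(100) + (4) + (6) + (2) + (72) + (2) + (6) + (0) + (0)] = 192/24 = 8.
A character is irreducible iff <chi, chi> = 1, so this representation is reducible.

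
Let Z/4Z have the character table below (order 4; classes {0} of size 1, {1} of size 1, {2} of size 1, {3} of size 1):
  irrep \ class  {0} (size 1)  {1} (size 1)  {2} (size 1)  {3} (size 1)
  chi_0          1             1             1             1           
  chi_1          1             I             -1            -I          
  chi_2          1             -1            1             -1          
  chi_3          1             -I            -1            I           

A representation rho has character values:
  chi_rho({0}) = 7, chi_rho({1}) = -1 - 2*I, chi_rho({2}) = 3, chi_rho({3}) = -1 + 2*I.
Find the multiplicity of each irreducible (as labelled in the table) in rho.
Multiplicities: chi_0: 2, chi_1: 0, chi_2: 3, chi_3: 2.

Solution. Use <chi_rho, chi> = (1/|G|) sum_C |C| * chi_rho(C) * conj(chi(C)) with |G| = 4 for each irreducible chi in the table:
  <chi_rho, chi_0> = (1/4)[1*(7)*conj(1) + 1*(-1 - 2*I)*conj(1) + 1*(3)*conj(1) + 1*(-1 + 2*I)*conj(1)]
      = (1/4)[(7) + (-1 - 2*I) + (3) + (-1 + 2*I)] = 8/4 = 2
  <chi_rho, chi_1> = (1/4)[1*(7)*conj(1) + 1*(-1 - 2*I)*conj(I) + 1*(3)*conj(-1) + 1*(-1 + 2*I)*conj(-I)]
      = (1/4)[(7) + (-2 + I) + (-3) + (-2 - I)] = 0/4 = 0
  <chi_rho, chi_2> = (1/4)[1*(7)*conj(1) + 1*(-1 - 2*I)*conj(-1) + 1*(3)*conj(1) + 1*(-1 + 2*I)*conj(-1)]
      = (1/4)[(7) + (1 + 2*I) + (3) + (1 - 2*I)] = 12/4 = 3
  <chi_rho, chi_3> = (1/4)[1*(7)*conj(1) + 1*(-1 - 2*I)*conj(-I) + 1*(3)*conj(-1) + 1*(-1 + 2*I)*conj(I)]
      = (1/4)[(7) + (2 - I) + (-3) + (2 + I)] = 8/4 = 2
(Exp terms are combined using exp(i*s)*conj(exp(i*t)) = exp(i*(s-t)), and sums of them are collapsed using the identity that for every m > 1 the m distinct m-th roots of unity sum to 0, e.g. 1 + exp(2*I*pi/3) + exp(-2*I*pi/3) = 0.)
Dimension check: dim(rho) = sum (mult * dim) = 2*1 + 0*1 + 3*1 + 2*1 = 7 = chi_rho(e) = 7.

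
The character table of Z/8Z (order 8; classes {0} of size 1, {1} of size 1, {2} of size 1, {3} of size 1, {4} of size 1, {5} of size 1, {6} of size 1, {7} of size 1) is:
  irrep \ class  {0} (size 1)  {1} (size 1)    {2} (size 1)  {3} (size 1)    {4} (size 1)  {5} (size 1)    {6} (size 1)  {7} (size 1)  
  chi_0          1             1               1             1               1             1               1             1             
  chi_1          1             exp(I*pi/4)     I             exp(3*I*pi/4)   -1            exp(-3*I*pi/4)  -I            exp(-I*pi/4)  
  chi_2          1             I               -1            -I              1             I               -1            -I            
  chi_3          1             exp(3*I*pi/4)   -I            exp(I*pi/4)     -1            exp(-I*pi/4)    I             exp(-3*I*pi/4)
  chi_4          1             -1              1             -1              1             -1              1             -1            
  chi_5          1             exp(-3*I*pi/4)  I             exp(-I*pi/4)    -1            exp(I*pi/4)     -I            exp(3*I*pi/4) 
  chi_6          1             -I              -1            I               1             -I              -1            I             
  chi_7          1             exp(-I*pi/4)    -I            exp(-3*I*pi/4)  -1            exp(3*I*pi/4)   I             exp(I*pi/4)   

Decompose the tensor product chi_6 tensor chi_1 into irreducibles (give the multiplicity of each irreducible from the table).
chi_6 tensor chi_1 = chi_7 (all other irreducibles have multiplicity 0).

Working: The character of a tensor product is the pointwise product (chi_6 * chi_1)(C) = chi_6(C) * chi_1(C):
  {0}: (1)*(1), {1}: (-I)*(exp(I*pi/4)), {2}: (-1)*(I), {3}: (I)*(exp(3*I*pi/4)), {4}: (1)*(-1), {5}: (-I)*(exp(-3*I*pi/4)), {6}: (-1)*(-I), {7}: (I)*(exp(-I*pi/4))
so (chi_6 * chi_1) takes values
  {0} -> 1, {1} -> -exp(3*I*pi/4), {2} -> -I, {3} -> exp(-3*I*pi/4), {4} -> -1, {5} -> -exp(-I*pi/4), {6} -> I, {7} -> exp(I*pi/4).
Now take the inner product of this character with each irreducible chi from the table, <chi_6*chi_1, chi> = (1/8) sum_C |C| (chi_6*chi_1)(C) conj(chi(C)):
  <chi_6*chi_1, chi_0> = (1/8)[1*(1)*conj(1) + 1*(-exp(3*I*pi/4))*conj(1) + 1*(-I)*conj(1) + 1*(exp(-3*I*pi/4))*conj(1) + 1*(-1)*conj(1) + 1*(-exp(-I*pi/4))*conj(1) + 1*(I)*conj(1) + 1*(exp(I*pi/4))*conj(1)]
      = (1/8)[(1) + (-exp(3*I*pi/4)) + (-I) + (exp(-3*I*pi/4)) + (-1) + (-exp(-I*pi/4)) + (I) + (exp(I*pi/4))] = 0/8 = 0
  <chi_6*chi_1, chi_1> = (1/8)[1*(1)*conj(1) + 1*(-exp(3*I*pi/4))*conj(exp(I*pi/4)) + 1*(-I)*conj(I) + 1*(exp(-3*I*pi/4))*conj(exp(3*I*pi/4)) + 1*(-1)*conj(-1) + 1*(-exp(-I*pi/4))*conj(exp(-3*I*pi/4)) + 1*(I)*conj(-I) + 1*(exp(I*pi/4))*conj(exp(-I*pi/4))]
      = (1/8)[(1) + (-I) + (-1) + (I) + (1) + (-I) + (-1) + (I)] = 0/8 = 0
  <chi_6*chi_1, chi_2> = (1/8)[1*(1)*conj(1) + 1*(-exp(3*I*pi/4))*conj(I) + 1*(-I)*conj(-1) + 1*(exp(-3*I*pi/4))*conj(-I) + 1*(-1)*conj(1) + 1*(-exp(-I*pi/4))*conj(I) + 1*(I)*conj(-1) + 1*(exp(I*pi/4))*conj(-I)]
      = (1/8)[(1) + (exp(-3*I*pi/4)) + (I) + (exp(-I*pi/4)) + (-1) + (exp(I*pi/4)) + (-I) + (exp(3*I*pi/4))] = 0/8 = 0
  <chi_6*chi_1, chi_3> = (1/8)[1*(1)*conj(1) + 1*(-exp(3*I*pi/4))*conj(exp(3*I*pi/4)) + 1*(-I)*conj(-I) + 1*(exp(-3*I*pi/4))*conj(exp(I*pi/4)) + 1*(-1)*conj(-1) + 1*(-exp(-I*pi/4))*conj(exp(-I*pi/4)) + 1*(I)*conj(I) + 1*(exp(I*pi/4))*conj(exp(-3*I*pi/4))]
      = (1/8)[(1) + (-1) + (1) + (-1) + (1) + (-1) + (1) + (-1)] = 0/8 = 0
  <chi_6*chi_1, chi_4> = (1/8)[1*(1)*conj(1) + 1*(-exp(3*I*pi/4))*conj(-1) + 1*(-I)*conj(1) + 1*(exp(-3*I*pi/4))*conj(-1) + 1*(-1)*conj(1) + 1*(-exp(-I*pi/4))*conj(-1) + 1*(I)*conj(1) + 1*(exp(I*pi/4))*conj(-1)]
      = (1/8)[(1) + (exp(3*I*pi/4)) + (-I) + (-exp(-3*I*pi/4)) + (-1) + (exp(-I*pi/4)) + (I) + (-exp(I*pi/4))] = 0/8 = 0
  <chi_6*chi_1, chi_5> = (1/8)[1*(1)*conj(1) + 1*(-exp(3*I*pi/4))*conj(exp(-3*I*pi/4)) + 1*(-I)*conj(I) + 1*(exp(-3*I*pi/4))*conj(exp(-I*pi/4)) + 1*(-1)*conj(-1) + 1*(-exp(-I*pi/4))*conj(exp(I*pi/4)) + 1*(I)*conj(-I) + 1*(exp(I*pi/4))*conj(exp(3*I*pi/4))]
      = (1/8)[(1) + (I) + (-1) + (-I) + (1) + (I) + (-1) + (-I)] = 0/8 = 0
  <chi_6*chi_1, chi_6> = (1/8)[1*(1)*conj(1) + 1*(-exp(3*I*pi/4))*conj(-I) + 1*(-I)*conj(-1) + 1*(exp(-3*I*pi/4))*conj(I) + 1*(-1)*conj(1) + 1*(-exp(-I*pi/4))*conj(-I) + 1*(I)*conj(-1) + 1*(exp(I*pi/4))*conj(I)]
      = (1/8)[(1) + (-exp(-3*I*pi/4)) + (I) + (-exp(-I*pi/4)) + (-1) + (-exp(I*pi/4)) + (-I) + (-exp(3*I*pi/4))] = 0/8 = 0
  <chi_6*chi_1, chi_7> = (1/8)[1*(1)*conj(1) + 1*(-exp(3*I*pi/4))*conj(exp(-I*pi/4)) + 1*(-I)*conj(-I) + 1*(exp(-3*I*pi/4))*conj(exp(-3*I*pi/4)) + 1*(-1)*conj(-1) + 1*(-exp(-I*pi/4))*conj(exp(3*I*pi/4)) + 1*(I)*conj(I) + 1*(exp(I*pi/4))*conj(exp(I*pi/4))]
      = (1/8)[(1) + (1) + (1) + (1) + (1) + (1) + (1) + (1)] = 8/8 = 1
(Exp terms are combined using exp(i*s)*conj(exp(i*t)) = exp(i*(s-t)), and sums of them are collapsed using the identity that for every m > 1 the m distinct m-th roots of unity sum to 0, e.g. 1 + exp(2*I*pi/3) + exp(-2*I*pi/3) = 0.)
Hence the multiplicities are chi_7: 1. Dimension check: dim(chi_6)*dim(chi_1) = 1*1 = 1 and sum (mult * dim) = 1*1 = 1.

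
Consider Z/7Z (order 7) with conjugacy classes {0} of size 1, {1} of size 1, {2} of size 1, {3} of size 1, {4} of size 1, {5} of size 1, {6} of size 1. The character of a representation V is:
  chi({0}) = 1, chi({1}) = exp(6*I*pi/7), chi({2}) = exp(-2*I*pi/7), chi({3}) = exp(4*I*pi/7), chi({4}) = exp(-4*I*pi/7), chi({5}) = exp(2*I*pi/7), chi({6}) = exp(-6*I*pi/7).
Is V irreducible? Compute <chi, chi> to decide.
Irreducible: <chi, chi> = 1.

Justification: <chi, chi> = (1/|G|) sum_C |C| * |chi(C)|^2 = (1/7)[1*|1|^2 + 1*|exp(6*I*pi/7)|^2 + 1*|exp(-2*I*pi/7)|^2 + 1*|exp(4*I*pi/7)|^2 + 1*|exp(-4*I*pi/7)|^2 + 1*|exp(2*I*pi/7)|^2 + 1*|exp(-6*I*pi/7)|^2]
  = (1/7)[(1) + (1) + (1) + (1) + (1) + (1) + (1)] = 7/7 = 1.
(Exp terms are combined using exp(i*s)*conj(exp(i*t)) = exp(i*(s-t)), and sums of them are collapsed using the identity that for every m > 1 the m distinct m-th roots of unity sum to 0, e.g. 1 + exp(2*I*pi/3) + exp(-2*I*pi/3) = 0.)
A character is irreducible iff <chi, chi> = 1, so this representation is irreducible.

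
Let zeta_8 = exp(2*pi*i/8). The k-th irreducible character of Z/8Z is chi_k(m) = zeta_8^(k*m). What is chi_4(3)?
chi_4(3) = zeta_8^12 = -1

Why: chi_4(3) = zeta_8^(4*3) = zeta_8^12. Since zeta_8^8 = 1, this equals zeta_8^4 = exp(2*pi*i*4/8) = -1.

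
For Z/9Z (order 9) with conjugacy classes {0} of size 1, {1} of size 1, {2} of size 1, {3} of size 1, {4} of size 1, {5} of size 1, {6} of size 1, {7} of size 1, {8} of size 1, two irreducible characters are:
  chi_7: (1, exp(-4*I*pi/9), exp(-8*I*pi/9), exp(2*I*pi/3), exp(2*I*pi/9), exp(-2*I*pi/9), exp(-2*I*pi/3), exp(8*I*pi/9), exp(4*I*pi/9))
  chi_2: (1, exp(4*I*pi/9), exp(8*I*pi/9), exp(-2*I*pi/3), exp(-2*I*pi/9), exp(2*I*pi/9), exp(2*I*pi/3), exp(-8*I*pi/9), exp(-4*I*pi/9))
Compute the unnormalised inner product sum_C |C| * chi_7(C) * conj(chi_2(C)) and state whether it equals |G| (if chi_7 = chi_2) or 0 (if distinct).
Sum = 0; so <chi_7, chi_2> = 0 (distinct irreducibles are orthogonal).

Argument: Compute term by term over conjugacy classes (|C| * chi_7(C) * conj(chi_2(C))):
  1*(1)*conj(1) + 1*(exp(-4*I*pi/9))*conj(exp(4*I*pi/9)) + 1*(exp(-8*I*pi/9))*conj(exp(8*I*pi/9)) + 1*(exp(2*I*pi/3))*conj(exp(-2*I*pi/3)) + 1*(exp(2*I*pi/9))*conj(exp(-2*I*pi/9)) + 1*(exp(-2*I*pi/9))*conj(exp(2*I*pi/9)) + 1*(exp(-2*I*pi/3))*conj(exp(2*I*pi/3)) + 1*(exp(8*I*pi/9))*conj(exp(-8*I*pi/9)) + 1*(exp(4*I*pi/9))*conj(exp(-4*I*pi/9))
  = (1) + (exp(-8*I*pi/9)) + (exp(2*I*pi/9)) + (exp(-2*I*pi/3)) + (exp(4*I*pi/9)) + (exp(-4*I*pi/9)) + (exp(2*I*pi/3)) + (exp(-2*I*pi/9)) + (exp(8*I*pi/9))
  = 0.
(Exp terms are combined using exp(i*s)*conj(exp(i*t)) = exp(i*(s-t)), and sums of them are collapsed using the identity that for every m > 1 the m distinct m-th roots of unity sum to 0, e.g. 1 + exp(2*I*pi/3) + exp(-2*I*pi/3) = 0.)
Dividing by |G| = 9 gives 0/9 = 0, matching the row-orthogonality relation <chi_7, chi_2> = [chi_7 = chi_2].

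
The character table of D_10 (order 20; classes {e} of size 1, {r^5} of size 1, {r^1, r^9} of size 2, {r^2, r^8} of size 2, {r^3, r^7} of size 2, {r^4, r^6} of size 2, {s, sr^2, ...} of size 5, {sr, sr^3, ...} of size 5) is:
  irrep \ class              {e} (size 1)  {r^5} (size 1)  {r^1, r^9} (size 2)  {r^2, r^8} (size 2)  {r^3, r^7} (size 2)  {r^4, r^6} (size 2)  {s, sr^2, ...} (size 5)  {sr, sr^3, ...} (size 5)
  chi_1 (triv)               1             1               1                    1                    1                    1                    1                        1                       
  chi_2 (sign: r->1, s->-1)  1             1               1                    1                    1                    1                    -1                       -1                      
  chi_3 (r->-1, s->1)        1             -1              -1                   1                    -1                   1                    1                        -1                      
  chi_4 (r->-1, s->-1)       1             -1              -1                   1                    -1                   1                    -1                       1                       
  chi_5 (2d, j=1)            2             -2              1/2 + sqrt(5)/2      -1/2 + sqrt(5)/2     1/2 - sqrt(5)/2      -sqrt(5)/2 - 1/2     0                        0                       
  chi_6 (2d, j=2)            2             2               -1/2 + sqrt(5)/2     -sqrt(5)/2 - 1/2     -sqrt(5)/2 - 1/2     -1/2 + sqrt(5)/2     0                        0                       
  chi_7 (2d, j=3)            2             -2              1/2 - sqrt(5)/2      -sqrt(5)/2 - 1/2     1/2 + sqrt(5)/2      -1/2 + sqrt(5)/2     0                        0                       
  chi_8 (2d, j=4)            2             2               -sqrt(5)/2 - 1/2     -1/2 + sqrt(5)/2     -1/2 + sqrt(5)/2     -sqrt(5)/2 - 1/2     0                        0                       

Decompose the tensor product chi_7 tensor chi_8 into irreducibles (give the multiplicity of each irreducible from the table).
chi_7 tensor chi_8 = chi_5 + chi_7 (all other irreducibles have multiplicity 0).

Working: The character of a tensor product is the pointwise product (chi_7 * chi_8)(C) = chi_7(C) * chi_8(C):
  {e}: (2)*(2), {r^5}: (-2)*(2), {r^1, r^9}: (1/2 - sqrt(5)/2)*(-sqrt(5)/2 - 1/2), {r^2, r^8}: (-sqrt(5)/2 - 1/2)*(-1/2 + sqrt(5)/2), {r^3, r^7}: (1/2 + sqrt(5)/2)*(-1/2 + sqrt(5)/2), {r^4, r^6}: (-1/2 + sqrt(5)/2)*(-sqrt(5)/2 - 1/2), {s, sr^2, ...}: (0)*(0), {sr, sr^3, ...}: (0)*(0)
so (chi_7 * chi_8) takes values
  {e} -> 4, {r^5} -> -4, {r^1, r^9} -> 1, {r^2, r^8} -> -1, {r^3, r^7} -> 1, {r^4, r^6} -> -1, {s, sr^2, ...} -> 0, {sr, sr^3, ...} -> 0.
Now take the inner product of this character with each irreducible chi from the table, <chi_7*chi_8, chi> = (1/20) sum_C |C| (chi_7*chi_8)(C) conj(chi(C)):
  <chi_7*chi_8, chi_1> = (1/20)[1*(4)*conj(1) + 1*(-4)*conj(1) + 2*(1)*conj(1) + 2*(-1)*conj(1) + 2*(1)*conj(1) + 2*(-1)*conj(1) + 5*(0)*conj(1) + 5*(0)*conj(1)]
      = (1/20)[(4) + (-4) + (2) + (-2) + (2) + (-2) + (0) + (0)] = 0/20 = 0
  <chi_7*chi_8, chi_2> = (1/20)[1*(4)*conj(1) + 1*(-4)*conj(1) + 2*(1)*conj(1) + 2*(-1)*conj(1) + 2*(1)*conj(1) + 2*(-1)*conj(1) + 5*(0)*conj(-1) + 5*(0)*conj(-1)]
      = (1/20)[(4) + (-4) + (2) + (-2) + (2) + (-2) + (0) + (0)] = 0/20 = 0
  <chi_7*chi_8, chi_3> = (1/20)[1*(4)*conj(1) + 1*(-4)*conj(-1) + 2*(1)*conj(-1) + 2*(-1)*conj(1) + 2*(1)*conj(-1) + 2*(-1)*conj(1) + 5*(0)*conj(1) + 5*(0)*conj(-1)]
      = (1/20)[(4) + (4) + (-2) + (-2) + (-2) + (-2) + (0) + (0)] = 0/20 = 0
  <chi_7*chi_8, chi_4> = (1/20)[1*(4)*conj(1) + 1*(-4)*conj(-1) + 2*(1)*conj(-1) + 2*(-1)*conj(1) + 2*(1)*conj(-1) + 2*(-1)*conj(1) + 5*(0)*conj(-1) + 5*(0)*conj(1)]
      = (1/20)[(4) + (4) + (-2) + (-2) + (-2) + (-2) + (0) + (0)] = 0/20 = 0
  <chi_7*chi_8, chi_5> = (1/20)[1*(4)*conj(2) + 1*(-4)*conj(-2) + 2*(1)*conj(1/2 + sqrt(5)/2) + 2*(-1)*conj(-1/2 + sqrt(5)/2) + 2*(1)*conj(1/2 - sqrt(5)/2) + 2*(-1)*conj(-sqrt(5)/2 - 1/2) + 5*(0)*conj(0) + 5*(0)*conj(0)]
      = (1/20)[(8) + (8) + (1 + sqrt(5)) + (1 - sqrt(5)) + (1 - sqrt(5)) + (1 + sqrt(5)) + (0) + (0)] = 20/20 = 1
  <chi_7*chi_8, chi_6> = (1/20)[1*(4)*conj(2) + 1*(-4)*conj(2) + 2*(1)*conj(-1/2 + sqrt(5)/2) + 2*(-1)*conj(-sqrt(5)/2 - 1/2) + 2*(1)*conj(-sqrt(5)/2 - 1/2) + 2*(-1)*conj(-1/2 + sqrt(5)/2) + 5*(0)*conj(0) + 5*(0)*conj(0)]
      = (1/20)[(8) + (-8) + (-1 + sqrt(5)) + (1 + sqrt(5)) + (-sqrt(5) - 1) + (1 - sqrt(5)) + (0) + (0)] = 0/20 = 0
  <chi_7*chi_8, chi_7> = (1/20)[1*(4)*conj(2) + 1*(-4)*conj(-2) + 2*(1)*conj(1/2 - sqrt(5)/2) + 2*(-1)*conj(-sqrt(5)/2 - 1/2) + 2*(1)*conj(1/2 + sqrt(5)/2) + 2*(-1)*conj(-1/2 + sqrt(5)/2) + 5*(0)*conj(0) + 5*(0)*conj(0)]
      = (1/20)[(8) + (8) + (1 - sqrt(5)) + (1 + sqrt(5)) + (1 + sqrt(5)) + (1 - sqrt(5)) + (0) + (0)] = 20/20 = 1
  <chi_7*chi_8, chi_8> = (1/20)[1*(4)*conj(2) + 1*(-4)*conj(2) + 2*(1)*conj(-sqrt(5)/2 - 1/2) + 2*(-1)*conj(-1/2 + sqrt(5)/2) + 2*(1)*conj(-1/2 + sqrt(5)/2) + 2*(-1)*conj(-sqrt(5)/2 - 1/2) + 5*(0)*conj(0) + 5*(0)*conj(0)]
      = (1/20)[(8) + (-8) + (-sqrt(5) - 1) + (1 - sqrt(5)) + (-1 + sqrt(5)) + (1 + sqrt(5)) + (0) + (0)] = 0/20 = 0
Hence the multiplicities are chi_5: 1, chi_7: 1. Dimension check: dim(chi_7)*dim(chi_8) = 2*2 = 4 and sum (mult * dim) = 1*2 + 1*2 = 4.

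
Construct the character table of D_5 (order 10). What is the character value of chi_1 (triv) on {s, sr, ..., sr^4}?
Conjugacy classes: {e} of size 1, {r^1, r^4} of size 2, {r^2, r^3} of size 2, {s, sr, ..., sr^4} of size 5.
Character table:
  irrep \ class              {e} (size 1)  {r^1, r^4} (size 2)  {r^2, r^3} (size 2)  {s, sr, ..., sr^4} (size 5)
  chi_1 (triv)               1             1                    1                    1                          
  chi_2 (sign: r->1, s->-1)  1             1                    1                    -1                         
  chi_3 (2d, j=1)            2             -1/2 + sqrt(5)/2     -sqrt(5)/2 - 1/2     0                          
  chi_4 (2d, j=2)            2             -sqrt(5)/2 - 1/2     -1/2 + sqrt(5)/2     0                          

Spot check: chi_1 (triv) on {s, sr, ..., sr^4} = 1.

Proof sketch: D_5 has order 2*5 = 10 with 4 conjugacy classes, hence 4 irreducibles. Sum of squared dims 1 + 1 + 4 + 4 = 10 = |G|. Linear characters come from the abelianisation; the 2-dimensional irreps have character r^k -> 2*cos(2*pi*j*k/5), reflections -> 0.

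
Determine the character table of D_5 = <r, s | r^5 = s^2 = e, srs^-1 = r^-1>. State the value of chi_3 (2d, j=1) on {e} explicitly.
Conjugacy classes: {e} of size 1, {r^1, r^4} of size 2, {r^2, r^3} of size 2, {s, sr, ..., sr^4} of size 5.
Character table:
  irrep \ class              {e} (size 1)  {r^1, r^4} (size 2)  {r^2, r^3} (size 2)  {s, sr, ..., sr^4} (size 5)
  chi_1 (triv)               1             1                    1                    1                          
  chi_2 (sign: r->1, s->-1)  1             1                    1                    -1                         
  chi_3 (2d, j=1)            2             -1/2 + sqrt(5)/2     -sqrt(5)/2 - 1/2     0                          
  chi_4 (2d, j=2)            2             -sqrt(5)/2 - 1/2     -1/2 + sqrt(5)/2     0                          

Spot check: chi_3 (2d, j=1) on {e} = 2.

Justification: D_5 has order 2*5 = 10 with 4 conjugacy classes, hence 4 irreducibles. Sum of squared dims 1 + 1 + 4 + 4 = 10 = |G|. Linear characters come from the abelianisation; the 2-dimensional irreps have character r^k -> 2*cos(2*pi*j*k/5), reflections -> 0.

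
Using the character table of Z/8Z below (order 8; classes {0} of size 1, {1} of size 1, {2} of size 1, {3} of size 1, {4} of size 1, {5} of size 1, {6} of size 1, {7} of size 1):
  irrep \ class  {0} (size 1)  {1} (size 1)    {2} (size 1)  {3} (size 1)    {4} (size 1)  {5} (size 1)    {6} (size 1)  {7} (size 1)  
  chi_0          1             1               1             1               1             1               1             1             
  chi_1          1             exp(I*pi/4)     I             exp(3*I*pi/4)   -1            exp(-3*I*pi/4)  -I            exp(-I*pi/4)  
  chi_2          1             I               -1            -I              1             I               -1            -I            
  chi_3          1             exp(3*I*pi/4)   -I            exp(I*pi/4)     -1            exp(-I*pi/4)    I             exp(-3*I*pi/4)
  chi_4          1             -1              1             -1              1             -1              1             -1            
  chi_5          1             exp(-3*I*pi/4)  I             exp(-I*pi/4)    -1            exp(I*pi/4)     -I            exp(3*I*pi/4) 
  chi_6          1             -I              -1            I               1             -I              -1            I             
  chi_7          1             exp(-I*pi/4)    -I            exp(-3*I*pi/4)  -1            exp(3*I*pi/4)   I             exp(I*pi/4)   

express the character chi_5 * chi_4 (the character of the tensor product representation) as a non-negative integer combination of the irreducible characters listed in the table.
chi_5 tensor chi_4 = chi_1 (all other irreducibles have multiplicity 0).

Proof sketch: The character of a tensor product is the pointwise product (chi_5 * chi_4)(C) = chi_5(C) * chi_4(C):
  {0}: (1)*(1), {1}: (exp(-3*I*pi/4))*(-1), {2}: (I)*(1), {3}: (exp(-I*pi/4))*(-1), {4}: (-1)*(1), {5}: (exp(I*pi/4))*(-1), {6}: (-I)*(1), {7}: (exp(3*I*pi/4))*(-1)
so (chi_5 * chi_4) takes values
  {0} -> 1, {1} -> -exp(-3*I*pi/4), {2} -> I, {3} -> -exp(-I*pi/4), {4} -> -1, {5} -> -exp(I*pi/4), {6} -> -I, {7} -> -exp(3*I*pi/4).
Now take the inner product of this character with each irreducible chi from the table, <chi_5*chi_4, chi> = (1/8) sum_C |C| (chi_5*chi_4)(C) conj(chi(C)):
  <chi_5*chi_4, chi_0> = (1/8)[1*(1)*conj(1) + 1*(-exp(-3*I*pi/4))*conj(1) + 1*(I)*conj(1) + 1*(-exp(-I*pi/4))*conj(1) + 1*(-1)*conj(1) + 1*(-exp(I*pi/4))*conj(1) + 1*(-I)*conj(1) + 1*(-exp(3*I*pi/4))*conj(1)]
      = (1/8)[(1) + (-exp(-3*I*pi/4)) + (I) + (-exp(-I*pi/4)) + (-1) + (-exp(I*pi/4)) + (-I) + (-exp(3*I*pi/4))] = 0/8 = 0
  <chi_5*chi_4, chi_1> = (1/8)[1*(1)*conj(1) + 1*(-exp(-3*I*pi/4))*conj(exp(I*pi/4)) + 1*(I)*conj(I) + 1*(-exp(-I*pi/4))*conj(exp(3*I*pi/4)) + 1*(-1)*conj(-1) + 1*(-exp(I*pi/4))*conj(exp(-3*I*pi/4)) + 1*(-I)*conj(-I) + 1*(-exp(3*I*pi/4))*conj(exp(-I*pi/4))]
      = (1/8)[(1) + (1) + (1) + (1) + (1) + (1) + (1) + (1)] = 8/8 = 1
  <chi_5*chi_4, chi_2> = (1/8)[1*(1)*conj(1) + 1*(-exp(-3*I*pi/4))*conj(I) + 1*(I)*conj(-1) + 1*(-exp(-I*pi/4))*conj(-I) + 1*(-1)*conj(1) + 1*(-exp(I*pi/4))*conj(I) + 1*(-I)*conj(-1) + 1*(-exp(3*I*pi/4))*conj(-I)]
      = (1/8)[(1) + (exp(-I*pi/4)) + (-I) + (-exp(I*pi/4)) + (-1) + (exp(3*I*pi/4)) + (I) + (-exp(-3*I*pi/4))] = 0/8 = 0
  <chi_5*chi_4, chi_3> = (1/8)[1*(1)*conj(1) + 1*(-exp(-3*I*pi/4))*conj(exp(3*I*pi/4)) + 1*(I)*conj(-I) + 1*(-exp(-I*pi/4))*conj(exp(I*pi/4)) + 1*(-1)*conj(-1) + 1*(-exp(I*pi/4))*conj(exp(-I*pi/4)) + 1*(-I)*conj(I) + 1*(-exp(3*I*pi/4))*conj(exp(-3*I*pi/4))]
      = (1/8)[(1) + (-I) + (-1) + (I) + (1) + (-I) + (-1) + (I)] = 0/8 = 0
  <chi_5*chi_4, chi_4> = (1/8)[1*(1)*conj(1) + 1*(-exp(-3*I*pi/4))*conj(-1) + 1*(I)*conj(1) + 1*(-exp(-I*pi/4))*conj(-1) + 1*(-1)*conj(1) + 1*(-exp(I*pi/4))*conj(-1) + 1*(-I)*conj(1) + 1*(-exp(3*I*pi/4))*conj(-1)]
      = (1/8)[(1) + (exp(-3*I*pi/4)) + (I) + (exp(-I*pi/4)) + (-1) + (exp(I*pi/4)) + (-I) + (exp(3*I*pi/4))] = 0/8 = 0
  <chi_5*chi_4, chi_5> = (1/8)[1*(1)*conj(1) + 1*(-exp(-3*I*pi/4))*conj(exp(-3*I*pi/4)) + 1*(I)*conj(I) + 1*(-exp(-I*pi/4))*conj(exp(-I*pi/4)) + 1*(-1)*conj(-1) + 1*(-exp(I*pi/4))*conj(exp(I*pi/4)) + 1*(-I)*conj(-I) + 1*(-exp(3*I*pi/4))*conj(exp(3*I*pi/4))]
      = (1/8)[(1) + (-1) + (1) + (-1) + (1) + (-1) + (1) + (-1)] = 0/8 = 0
  <chi_5*chi_4, chi_6> = (1/8)[1*(1)*conj(1) + 1*(-exp(-3*I*pi/4))*conj(-I) + 1*(I)*conj(-1) + 1*(-exp(-I*pi/4))*conj(I) + 1*(-1)*conj(1) + 1*(-exp(I*pi/4))*conj(-I) + 1*(-I)*conj(-1) + 1*(-exp(3*I*pi/4))*conj(I)]
      = (1/8)[(1) + (-exp(-I*pi/4)) + (-I) + (exp(I*pi/4)) + (-1) + (-exp(3*I*pi/4)) + (I) + (exp(-3*I*pi/4))] = 0/8 = 0
  <chi_5*chi_4, chi_7> = (1/8)[1*(1)*conj(1) + 1*(-exp(-3*I*pi/4))*conj(exp(-I*pi/4)) + 1*(I)*conj(-I) + 1*(-exp(-I*pi/4))*conj(exp(-3*I*pi/4)) + 1*(-1)*conj(-1) + 1*(-exp(I*pi/4))*conj(exp(3*I*pi/4)) + 1*(-I)*conj(I) + 1*(-exp(3*I*pi/4))*conj(exp(I*pi/4))]
      = (1/8)[(1) + (I) + (-1) + (-I) + (1) + (I) + (-1) + (-I)] = 0/8 = 0
(Exp terms are combined using exp(i*s)*conj(exp(i*t)) = exp(i*(s-t)), and sums of them are collapsed using the identity that for every m > 1 the m distinct m-th roots of unity sum to 0, e.g. 1 + exp(2*I*pi/3) + exp(-2*I*pi/3) = 0.)
Hence the multiplicities are chi_1: 1. Dimension check: dim(chi_5)*dim(chi_4) = 1*1 = 1 and sum (mult * dim) = 1*1 = 1.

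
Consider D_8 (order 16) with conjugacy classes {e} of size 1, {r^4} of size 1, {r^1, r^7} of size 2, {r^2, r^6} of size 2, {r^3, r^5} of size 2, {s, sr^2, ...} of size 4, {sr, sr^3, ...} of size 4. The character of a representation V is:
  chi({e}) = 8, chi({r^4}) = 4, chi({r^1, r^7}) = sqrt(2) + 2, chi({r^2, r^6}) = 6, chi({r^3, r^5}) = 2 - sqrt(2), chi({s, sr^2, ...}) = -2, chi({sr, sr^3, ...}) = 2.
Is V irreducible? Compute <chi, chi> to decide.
Not irreducible (reducible): <chi, chi> = 13 > 1.

Derivation: <chi, chi> = (1/|G|) sum_C |C| * |chi(C)|^2 = (1/16)[1*|8|^2 + 1*|4|^2 + 2*|sqrt(2) + 2|^2 + 2*|6|^2 + 2*|2 - sqrt(2)|^2 + 4*|-2|^2 + 4*|2|^2]
  = (1/16)[(64) + (16) + (8*sqrt(2) + 12) + (72) + (12 - 8*sqrt(2)) + (16) + (16)] = 208/16 = 13.
A character is irreducible iff <chi, chi> = 1, so this representation is reducible.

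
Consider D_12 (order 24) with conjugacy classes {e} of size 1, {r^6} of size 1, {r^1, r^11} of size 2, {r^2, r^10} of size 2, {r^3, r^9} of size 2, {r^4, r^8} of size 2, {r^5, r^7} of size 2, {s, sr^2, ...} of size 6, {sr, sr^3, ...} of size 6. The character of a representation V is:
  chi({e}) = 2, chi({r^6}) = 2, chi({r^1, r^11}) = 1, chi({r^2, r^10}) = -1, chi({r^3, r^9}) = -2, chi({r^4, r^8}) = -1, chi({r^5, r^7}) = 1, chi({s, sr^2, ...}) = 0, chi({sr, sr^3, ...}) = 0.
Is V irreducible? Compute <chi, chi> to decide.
Irreducible: <chi, chi> = 1.

Working: <chi, chi> = (1/|G|) sum_C |C| * |chi(C)|^2 = (1/24)[1*|2|^2 + 1*|2|^2 + 2*|1|^2 + 2*|-1|^2 + 2*|-2|^2 + 2*|-1|^2 + 2*|1|^2 + 6*|0|^2 + 6*|0|^2]
  = (1/24)[(4) + (4) + (2) + (2) + (8) + (2) + (2) + (0) + (0)] = 24/24 = 1.
A character is irreducible iff <chi, chi> = 1, so this representation is irreducible.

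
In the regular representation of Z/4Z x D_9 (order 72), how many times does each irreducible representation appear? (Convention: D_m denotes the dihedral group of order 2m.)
Each irreducible V_i of dimension d_i appears with multiplicity d_i, i.e. rho_reg = (direct sum over all irreducibles V_i) d_i V_i. The irreducible dimensions for Z/4Z x D_9 are 1, 1, 1, 1, 1, 1, 1, 1, 2, 2, 2, 2, 2, 2, 2, 2, 2, 2, 2, 2, 2, 2, 2, 2: 8 irreducibles of dimension 1, each with multiplicity 1; 16 irreducibles of dimension 2, each with multiplicity 2. Total dimension 8*1*1 + 16*2*2 = 72 = |G|.

Explanation: General theorem: in the regular representation of a finite group G, each irreducible appears with multiplicity equal to its dimension. Check: dim(rho_reg) = sum d_i^2 = 1 + 1 + 1 + 1 + 1 + 1 + 1 + 1 + 4 + 4 + 4 + 4 + 4 + 4 + 4 + 4 + 4 + 4 + 4 + 4 + 4 + 4 + 4 + 4 = 72 = |G|.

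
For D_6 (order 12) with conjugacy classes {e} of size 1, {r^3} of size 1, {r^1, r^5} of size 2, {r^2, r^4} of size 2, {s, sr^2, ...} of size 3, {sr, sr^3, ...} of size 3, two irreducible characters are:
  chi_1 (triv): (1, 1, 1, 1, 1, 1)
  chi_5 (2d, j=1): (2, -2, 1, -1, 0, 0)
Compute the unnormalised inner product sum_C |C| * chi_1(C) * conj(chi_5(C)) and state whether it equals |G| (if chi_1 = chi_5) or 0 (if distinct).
Sum = 0; so <chi_1, chi_5> = 0 (distinct irreducibles are orthogonal).

Details: Compute term by term over conjugacy classes (|C| * chi_1(C) * conj(chi_5(C))):
  1*(1)*conj(2) + 1*(1)*conj(-2) + 2*(1)*conj(1) + 2*(1)*conj(-1) + 3*(1)*conj(0) + 3*(1)*conj(0)
  = (2) + (-2) + (2) + (-2) + (0) + (0)
  = 0.
Dividing by |G| = 12 gives 0/12 = 0, matching the row-orthogonality relation <chi_1, chi_5> = [chi_1 = chi_5].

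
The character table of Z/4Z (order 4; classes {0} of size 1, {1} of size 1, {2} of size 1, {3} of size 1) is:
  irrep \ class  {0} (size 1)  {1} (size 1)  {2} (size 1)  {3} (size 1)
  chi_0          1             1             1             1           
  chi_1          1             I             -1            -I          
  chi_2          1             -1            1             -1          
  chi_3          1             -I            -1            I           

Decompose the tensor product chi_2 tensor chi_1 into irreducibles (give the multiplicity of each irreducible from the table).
chi_2 tensor chi_1 = chi_3 (all other irreducibles have multiplicity 0).

Why: The character of a tensor product is the pointwise product (chi_2 * chi_1)(C) = chi_2(C) * chi_1(C):
  {0}: (1)*(1), {1}: (-1)*(I), {2}: (1)*(-1), {3}: (-1)*(-I)
so (chi_2 * chi_1) takes values
  {0} -> 1, {1} -> -I, {2} -> -1, {3} -> I.
Now take the inner product of this character with each irreducible chi from the table, <chi_2*chi_1, chi> = (1/4) sum_C |C| (chi_2*chi_1)(C) conj(chi(C)):
  <chi_2*chi_1, chi_0> = (1/4)[1*(1)*conj(1) + 1*(-I)*conj(1) + 1*(-1)*conj(1) + 1*(I)*conj(1)]
      = (1/4)[(1) + (-I) + (-1) + (I)] = 0/4 = 0
  <chi_2*chi_1, chi_1> = (1/4)[1*(1)*conj(1) + 1*(-I)*conj(I) + 1*(-1)*conj(-1) + 1*(I)*conj(-I)]
      = (1/4)[(1) + (-1) + (1) + (-1)] = 0/4 = 0
  <chi_2*chi_1, chi_2> = (1/4)[1*(1)*conj(1) + 1*(-I)*conj(-1) + 1*(-1)*conj(1) + 1*(I)*conj(-1)]
      = (1/4)[(1) + (I) + (-1) + (-I)] = 0/4 = 0
  <chi_2*chi_1, chi_3> = (1/4)[1*(1)*conj(1) + 1*(-I)*conj(-I) + 1*(-1)*conj(-1) + 1*(I)*conj(I)]
      = (1/4)[(1) + (1) + (1) + (1)] = 4/4 = 1
(Exp terms are combined using exp(i*s)*conj(exp(i*t)) = exp(i*(s-t)), and sums of them are collapsed using the identity that for every m > 1 the m distinct m-th roots of unity sum to 0, e.g. 1 + exp(2*I*pi/3) + exp(-2*I*pi/3) = 0.)
Hence the multiplicities are chi_3: 1. Dimension check: dim(chi_2)*dim(chi_1) = 1*1 = 1 and sum (mult * dim) = 1*1 = 1.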